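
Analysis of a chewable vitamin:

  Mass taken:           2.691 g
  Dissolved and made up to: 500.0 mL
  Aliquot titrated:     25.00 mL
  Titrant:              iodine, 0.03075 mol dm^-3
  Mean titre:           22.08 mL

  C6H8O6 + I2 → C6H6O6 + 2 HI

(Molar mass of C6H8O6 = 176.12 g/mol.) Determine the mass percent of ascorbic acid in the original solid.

88.87 %

n(I2) per titration = 0.02208 × 0.03075 = 6.790 × 10^-4 mol
n(C6H8O6) in each aliquot = 6.790 × 10^-4 mol (1:1 ratio)
n(C6H8O6) in the whole flask = 6.790 × 10^-4 × 500.0/25.00 = 0.01358 mol
mass of C6H8O6 = 0.01358 × 176.12 = 2.392 g
% C6H8O6 = 2.392 / 2.691 × 100 = 88.87 %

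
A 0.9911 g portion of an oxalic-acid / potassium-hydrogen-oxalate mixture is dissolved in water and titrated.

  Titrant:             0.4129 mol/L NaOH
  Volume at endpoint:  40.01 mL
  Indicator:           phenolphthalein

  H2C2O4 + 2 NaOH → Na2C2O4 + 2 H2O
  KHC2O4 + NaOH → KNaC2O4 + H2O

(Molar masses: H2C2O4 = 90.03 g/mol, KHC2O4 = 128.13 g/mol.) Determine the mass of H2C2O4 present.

0.6096 g

n(NaOH) = 0.04001 × 0.4129 = 0.01652 mol
Let x = n(H2C2O4), y = n(KHC2O4).
Titrant: 2x + 1y = 0.01652;  mass: 90.03x + 128.13y = 0.9911
Solving, x = 6.771 × 10^-3 mol, y = 2.977 × 10^-3 mol
mass of H2C2O4 = 6.771 × 10^-3 × 90.03 = 0.6096 g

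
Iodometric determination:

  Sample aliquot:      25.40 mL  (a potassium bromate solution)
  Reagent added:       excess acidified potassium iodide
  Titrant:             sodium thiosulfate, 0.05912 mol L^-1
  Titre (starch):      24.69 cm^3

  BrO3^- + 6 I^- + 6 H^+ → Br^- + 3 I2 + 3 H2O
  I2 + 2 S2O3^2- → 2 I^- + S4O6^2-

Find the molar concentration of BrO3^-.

0.009578 mol/L

n(S2O3^2-) = 0.02469 × 0.05912 = 1.460 × 10^-3 mol
n(I2) = n(S2O3^2-)/2 = 7.298 × 10^-4 mol
From the 1:3 ratio, n(BrO3^-) in the aliquot = 1/3 × 7.298 × 10^-4 = 2.433 × 10^-4 mol
[BrO3^-] = 2.433 × 10^-4 / 0.02540 = 0.009578 mol/L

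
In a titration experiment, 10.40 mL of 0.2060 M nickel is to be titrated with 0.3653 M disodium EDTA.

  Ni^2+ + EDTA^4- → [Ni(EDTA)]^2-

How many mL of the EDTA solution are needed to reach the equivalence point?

n(Ni2+) = 0.01040 L × 0.2060 mol/L = 2.142 × 10^-3 mol
n(EDTA) = 2.142 × 10^-3 mol (1:1 stoichiometry)
V(EDTA) = 2.142 × 10^-3 mol / 0.3653 mol/L = 0.005865 L = 5.865 mL

5.865 mL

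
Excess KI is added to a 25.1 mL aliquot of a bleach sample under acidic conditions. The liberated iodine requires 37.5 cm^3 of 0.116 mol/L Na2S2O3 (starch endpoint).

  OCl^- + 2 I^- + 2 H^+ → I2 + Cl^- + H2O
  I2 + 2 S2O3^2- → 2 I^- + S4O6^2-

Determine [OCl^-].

0.0867 mol/L

n(S2O3^2-) = 0.0375 × 0.116 = 4.35 × 10^-3 mol
n(I2) = n(S2O3^2-)/2 = 2.18 × 10^-3 mol
n(OCl^-) in the aliquot = 2.18 × 10^-3 mol (1:1 ratio)
[OCl^-] = 2.18 × 10^-3 / 0.0251 = 0.0867 mol/L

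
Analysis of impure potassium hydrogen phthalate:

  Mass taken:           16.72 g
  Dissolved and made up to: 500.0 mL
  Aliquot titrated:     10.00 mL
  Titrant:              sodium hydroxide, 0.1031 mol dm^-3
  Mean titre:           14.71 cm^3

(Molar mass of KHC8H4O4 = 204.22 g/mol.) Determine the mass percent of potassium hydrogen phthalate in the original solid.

92.62 %

KHC8H4O4 + NaOH → KNaC8H4O4 + H2O
n(NaOH) per titration = 0.01471 × 0.1031 = 1.517 × 10^-3 mol
n(KHC8H4O4) in each aliquot = 1.517 × 10^-3 mol (1:1 ratio)
n(KHC8H4O4) in the whole flask = 1.517 × 10^-3 × 500.0/10.00 = 0.07583 mol
mass of KHC8H4O4 = 0.07583 × 204.22 = 15.49 g
% KHC8H4O4 = 15.49 / 16.72 × 100 = 92.62 %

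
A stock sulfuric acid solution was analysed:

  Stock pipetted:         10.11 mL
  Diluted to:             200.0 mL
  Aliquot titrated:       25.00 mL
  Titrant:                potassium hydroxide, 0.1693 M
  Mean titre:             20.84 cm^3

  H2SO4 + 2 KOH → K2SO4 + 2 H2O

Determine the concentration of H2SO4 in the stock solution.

n(KOH) = 0.02084 × 0.1693 = 3.528 × 10^-3 mol
From the 1:2 ratio, n(H2SO4) in the aliquot = 1/2 × 3.528 × 10^-3 = 1.764 × 10^-3 mol
[H2SO4]_dilute = 1.764 × 10^-3 / 0.02500 = 0.07056 mol/L
Dilution factor = 200.0 / 10.11 = 19.78
[H2SO4]_stock = 0.07056 × 19.78 = 1.396 mol/L

1.396 M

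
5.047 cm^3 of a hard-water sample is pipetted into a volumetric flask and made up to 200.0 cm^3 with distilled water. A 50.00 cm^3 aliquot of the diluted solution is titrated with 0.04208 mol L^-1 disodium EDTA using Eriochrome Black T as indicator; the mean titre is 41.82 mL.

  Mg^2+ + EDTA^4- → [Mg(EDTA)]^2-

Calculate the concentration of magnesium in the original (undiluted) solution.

n(EDTA) = 0.04182 × 0.04208 = 1.760 × 10^-3 mol
n(Mg2+) in the aliquot = 1.760 × 10^-3 mol (1:1 ratio)
[Mg2+]_dilute = 1.760 × 10^-3 / 0.05000 = 0.03520 mol/L
Dilution factor = 200.0 / 5.047 = 39.63
[Mg2+]_stock = 0.03520 × 39.63 = 1.395 mol/L

1.395 mol/L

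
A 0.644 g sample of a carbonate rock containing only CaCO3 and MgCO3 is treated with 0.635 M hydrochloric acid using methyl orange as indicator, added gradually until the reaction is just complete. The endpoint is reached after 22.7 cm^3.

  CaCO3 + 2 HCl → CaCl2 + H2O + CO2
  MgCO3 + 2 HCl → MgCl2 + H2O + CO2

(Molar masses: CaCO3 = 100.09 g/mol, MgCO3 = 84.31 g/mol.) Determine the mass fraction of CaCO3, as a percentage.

35.8 %

n(HCl) = 0.0227 × 0.635 = 0.0144 mol
Let x = n(CaCO3), y = n(MgCO3).
Titrant: 2x + 2y = 0.0144;  mass: 100.09x + 84.31y = 0.644
Solving, x = 2.30 × 10^-3 mol, y = 4.90 × 10^-3 mol
mass of CaCO3 = 2.30 × 10^-3 × 100.09 = 0.231 g
% CaCO3 = 0.231 / 0.644 × 100 = 35.8 %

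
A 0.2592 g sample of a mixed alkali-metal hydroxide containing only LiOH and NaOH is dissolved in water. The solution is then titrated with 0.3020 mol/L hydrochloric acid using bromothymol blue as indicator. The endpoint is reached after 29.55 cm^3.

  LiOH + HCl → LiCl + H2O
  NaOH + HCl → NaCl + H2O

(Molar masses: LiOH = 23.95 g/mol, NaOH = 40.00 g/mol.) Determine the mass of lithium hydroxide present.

0.1459 g

n(HCl) = 0.02955 × 0.3020 = 8.924 × 10^-3 mol
Let x = n(LiOH), y = n(NaOH).
Titrant: 1x + 1y = 8.924 × 10^-3;  mass: 23.95x + 40.00y = 0.2592
Solving, x = 6.091 × 10^-3 mol, y = 2.833 × 10^-3 mol
mass of LiOH = 6.091 × 10^-3 × 23.95 = 0.1459 g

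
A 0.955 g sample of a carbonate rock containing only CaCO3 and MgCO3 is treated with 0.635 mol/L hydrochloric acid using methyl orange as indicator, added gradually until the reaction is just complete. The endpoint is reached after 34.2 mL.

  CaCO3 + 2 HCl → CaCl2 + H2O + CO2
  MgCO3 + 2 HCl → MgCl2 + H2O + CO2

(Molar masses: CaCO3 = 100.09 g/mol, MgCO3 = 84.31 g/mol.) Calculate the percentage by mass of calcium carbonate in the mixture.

n(HCl) = 0.0342 × 0.635 = 0.0217 mol
Let x = n(CaCO3), y = n(MgCO3).
Titrant: 2x + 2y = 0.0217;  mass: 100.09x + 84.31y = 0.955
Solving, x = 2.50 × 10^-3 mol, y = 8.35 × 10^-3 mol
mass of CaCO3 = 2.50 × 10^-3 × 100.09 = 0.251 g
% CaCO3 = 0.251 / 0.955 × 100 = 26.2 %

26.2 %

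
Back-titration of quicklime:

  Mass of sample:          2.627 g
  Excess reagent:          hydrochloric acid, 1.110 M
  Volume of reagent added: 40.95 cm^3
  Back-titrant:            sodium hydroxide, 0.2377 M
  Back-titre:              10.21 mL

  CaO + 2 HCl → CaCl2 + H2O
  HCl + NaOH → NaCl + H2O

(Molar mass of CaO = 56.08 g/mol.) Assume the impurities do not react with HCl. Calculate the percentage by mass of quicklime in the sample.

n(HCl) added = 0.04095 × 1.110 = 0.04545 mol
n(NaOH) used in back-titration = 0.01021 × 0.2377 = 2.427 × 10^-3 mol
n(HCl) left over = 2.427 × 10^-3 mol (1:1 ratio)
n(HCl) consumed by analyte = 0.04545 − 2.427 × 10^-3 = 0.04303 mol
From the 1:2 ratio, n(CaO) = 1/2 × 0.04303 = 0.02151 mol
mass of CaO = 0.02151 × 56.08 = 1.206 g
% CaO = 1.206 / 2.627 × 100 = 45.93 %

45.93 %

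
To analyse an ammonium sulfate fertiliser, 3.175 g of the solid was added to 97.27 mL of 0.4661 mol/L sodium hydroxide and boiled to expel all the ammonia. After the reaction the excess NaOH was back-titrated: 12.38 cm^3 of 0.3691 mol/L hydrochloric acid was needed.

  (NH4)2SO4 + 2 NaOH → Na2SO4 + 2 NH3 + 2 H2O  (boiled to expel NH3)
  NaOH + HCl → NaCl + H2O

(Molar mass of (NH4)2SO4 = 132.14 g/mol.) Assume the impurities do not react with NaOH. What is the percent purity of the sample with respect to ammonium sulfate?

n(NaOH) added = 0.09727 × 0.4661 = 0.04534 mol
n(HCl) used in back-titration = 0.01238 × 0.3691 = 4.569 × 10^-3 mol
n(NaOH) left over = 4.569 × 10^-3 mol (1:1 ratio)
n(NaOH) consumed by analyte = 0.04534 − 4.569 × 10^-3 = 0.04077 mol
From the 1:2 ratio, n((NH4)2SO4) = 1/2 × 0.04077 = 0.02038 mol
mass of (NH4)2SO4 = 0.02038 × 132.14 = 2.694 g
% (NH4)2SO4 = 2.694 / 3.175 × 100 = 84.84 %

84.84 %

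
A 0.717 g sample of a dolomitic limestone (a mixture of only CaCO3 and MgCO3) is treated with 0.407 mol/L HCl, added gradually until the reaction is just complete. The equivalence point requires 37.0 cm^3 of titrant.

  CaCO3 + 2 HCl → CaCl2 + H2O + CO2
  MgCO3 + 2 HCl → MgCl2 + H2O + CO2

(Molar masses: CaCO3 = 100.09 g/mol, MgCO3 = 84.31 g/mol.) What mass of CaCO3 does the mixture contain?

0.521 g

n(HCl) = 0.0370 × 0.407 = 0.0151 mol
Let x = n(CaCO3), y = n(MgCO3).
Titrant: 2x + 2y = 0.0151;  mass: 100.09x + 84.31y = 0.717
Solving, x = 5.21 × 10^-3 mol, y = 2.32 × 10^-3 mol
mass of CaCO3 = 5.21 × 10^-3 × 100.09 = 0.521 g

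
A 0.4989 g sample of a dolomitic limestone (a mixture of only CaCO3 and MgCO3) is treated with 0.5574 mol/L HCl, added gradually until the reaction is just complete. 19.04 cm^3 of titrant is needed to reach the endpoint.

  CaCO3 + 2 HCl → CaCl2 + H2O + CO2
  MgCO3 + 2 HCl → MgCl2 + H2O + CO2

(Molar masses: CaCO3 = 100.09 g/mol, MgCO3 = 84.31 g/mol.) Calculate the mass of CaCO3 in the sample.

0.3267 g

n(HCl) = 0.01904 × 0.5574 = 0.01061 mol
Let x = n(CaCO3), y = n(MgCO3).
Titrant: 2x + 2y = 0.01061;  mass: 100.09x + 84.31y = 0.4989
Solving, x = 3.264 × 10^-3 mol, y = 2.042 × 10^-3 mol
mass of CaCO3 = 3.264 × 10^-3 × 100.09 = 0.3267 g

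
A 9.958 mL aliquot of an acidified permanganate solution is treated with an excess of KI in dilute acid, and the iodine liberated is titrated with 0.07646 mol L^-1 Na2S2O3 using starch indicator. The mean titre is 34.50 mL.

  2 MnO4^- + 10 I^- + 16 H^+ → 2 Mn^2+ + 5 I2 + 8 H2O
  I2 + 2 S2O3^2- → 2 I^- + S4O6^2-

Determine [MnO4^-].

0.05298 mol/L

n(S2O3^2-) = 0.03450 × 0.07646 = 2.638 × 10^-3 mol
n(I2) = n(S2O3^2-)/2 = 1.319 × 10^-3 mol
From the 2:5 ratio, n(MnO4^-) in the aliquot = 2/5 × 1.319 × 10^-3 = 5.276 × 10^-4 mol
[MnO4^-] = 5.276 × 10^-4 / 0.009958 = 0.05298 mol/L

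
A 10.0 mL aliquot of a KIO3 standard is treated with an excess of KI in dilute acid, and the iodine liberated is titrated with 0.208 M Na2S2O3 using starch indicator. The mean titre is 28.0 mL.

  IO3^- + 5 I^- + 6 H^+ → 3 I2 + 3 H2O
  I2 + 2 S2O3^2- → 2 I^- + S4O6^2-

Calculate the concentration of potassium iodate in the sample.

0.0971 M

n(S2O3^2-) = 0.0280 × 0.208 = 5.82 × 10^-3 mol
n(I2) = n(S2O3^2-)/2 = 2.91 × 10^-3 mol
From the 1:3 ratio, n(IO3^-) in the aliquot = 1/3 × 2.91 × 10^-3 = 9.71 × 10^-4 mol
[IO3^-] = 9.71 × 10^-4 / 0.0100 = 0.0971 mol/L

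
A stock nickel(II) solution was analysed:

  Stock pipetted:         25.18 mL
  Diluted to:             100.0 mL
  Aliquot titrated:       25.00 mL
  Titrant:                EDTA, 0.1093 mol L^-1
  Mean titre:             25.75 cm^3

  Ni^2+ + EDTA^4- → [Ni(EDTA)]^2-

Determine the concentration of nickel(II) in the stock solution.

n(EDTA) = 0.02575 × 0.1093 = 2.814 × 10^-3 mol
n(Ni2+) in the aliquot = 2.814 × 10^-3 mol (1:1 ratio)
[Ni2+]_dilute = 2.814 × 10^-3 / 0.02500 = 0.1126 mol/L
Dilution factor = 100.0 / 25.18 = 3.971
[Ni2+]_stock = 0.1126 × 3.971 = 0.4471 mol/L

0.4471 mol/L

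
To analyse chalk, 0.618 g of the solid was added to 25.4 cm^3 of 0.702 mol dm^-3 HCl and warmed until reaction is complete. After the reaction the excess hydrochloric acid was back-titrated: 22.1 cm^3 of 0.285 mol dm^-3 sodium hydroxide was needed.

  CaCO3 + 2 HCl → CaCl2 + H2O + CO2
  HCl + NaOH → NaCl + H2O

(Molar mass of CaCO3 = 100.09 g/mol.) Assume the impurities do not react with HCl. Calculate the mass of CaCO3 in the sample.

0.577 g

n(HCl) added = 0.0254 × 0.702 = 0.0178 mol
n(NaOH) used in back-titration = 0.0221 × 0.285 = 6.30 × 10^-3 mol
n(HCl) left over = 6.30 × 10^-3 mol (1:1 ratio)
n(HCl) consumed by analyte = 0.0178 − 6.30 × 10^-3 = 0.0115 mol
From the 1:2 ratio, n(CaCO3) = 1/2 × 0.0115 = 5.77 × 10^-3 mol
mass of CaCO3 = 5.77 × 10^-3 × 100.09 = 0.577 g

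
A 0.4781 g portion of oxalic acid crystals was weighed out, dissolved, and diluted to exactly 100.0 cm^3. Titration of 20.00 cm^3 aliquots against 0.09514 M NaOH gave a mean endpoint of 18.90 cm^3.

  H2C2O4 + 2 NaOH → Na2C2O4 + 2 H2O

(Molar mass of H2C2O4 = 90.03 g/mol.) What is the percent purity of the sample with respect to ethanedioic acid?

84.65 %

n(NaOH) per titration = 0.01890 × 0.09514 = 1.798 × 10^-3 mol
From the 1:2 ratio, n(H2C2O4) in each aliquot = 1/2 × 1.798 × 10^-3 = 8.991 × 10^-4 mol
n(H2C2O4) in the whole flask = 8.991 × 10^-4 × 100.0/20.00 = 4.495 × 10^-3 mol
mass of H2C2O4 = 4.495 × 10^-3 × 90.03 = 0.4047 g
% H2C2O4 = 0.4047 / 0.4781 × 100 = 84.65 %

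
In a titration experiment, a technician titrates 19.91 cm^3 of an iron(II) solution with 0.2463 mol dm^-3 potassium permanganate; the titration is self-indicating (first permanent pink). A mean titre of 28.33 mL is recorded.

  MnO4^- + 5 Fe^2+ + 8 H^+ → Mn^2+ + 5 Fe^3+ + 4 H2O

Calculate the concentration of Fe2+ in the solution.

1.752 mol/L

n(KMnO4) = 0.02833 L × 0.2463 mol/L = 6.978 × 10^-3 mol
From the 5:1 mole ratio, n(Fe2+) = 5/1 × 6.978 × 10^-3 = 0.03489 mol
[Fe2+] = 0.03489 mol / 0.01991 L = 1.752 mol/L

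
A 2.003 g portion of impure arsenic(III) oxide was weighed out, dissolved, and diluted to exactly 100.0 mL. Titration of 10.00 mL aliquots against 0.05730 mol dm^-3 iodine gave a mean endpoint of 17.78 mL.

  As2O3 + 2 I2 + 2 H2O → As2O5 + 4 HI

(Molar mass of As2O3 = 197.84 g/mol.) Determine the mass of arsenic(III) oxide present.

1.008 g

n(I2) per titration = 0.01778 × 0.05730 = 1.019 × 10^-3 mol
From the 1:2 ratio, n(As2O3) in each aliquot = 1/2 × 1.019 × 10^-3 = 5.094 × 10^-4 mol
n(As2O3) in the whole flask = 5.094 × 10^-4 × 100.0/10.00 = 5.094 × 10^-3 mol
mass of As2O3 = 5.094 × 10^-3 × 197.84 = 1.008 g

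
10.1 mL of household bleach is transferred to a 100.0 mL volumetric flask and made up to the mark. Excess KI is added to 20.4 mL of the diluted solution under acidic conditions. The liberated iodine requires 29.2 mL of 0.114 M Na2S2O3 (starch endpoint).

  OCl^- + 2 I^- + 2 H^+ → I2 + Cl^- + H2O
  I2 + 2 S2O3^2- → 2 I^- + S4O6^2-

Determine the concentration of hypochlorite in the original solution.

0.808 M

n(S2O3^2-) = 0.0292 × 0.114 = 3.33 × 10^-3 mol
n(I2) = n(S2O3^2-)/2 = 1.66 × 10^-3 mol
n(OCl^-) in the aliquot = 1.66 × 10^-3 mol (1:1 ratio)
[OCl^-]_dilute = 1.66 × 10^-3 / 0.0204 = 0.0816 mol/L
[OCl^-]_original = 0.0816 × 100.0/10.1 = 0.808 mol/L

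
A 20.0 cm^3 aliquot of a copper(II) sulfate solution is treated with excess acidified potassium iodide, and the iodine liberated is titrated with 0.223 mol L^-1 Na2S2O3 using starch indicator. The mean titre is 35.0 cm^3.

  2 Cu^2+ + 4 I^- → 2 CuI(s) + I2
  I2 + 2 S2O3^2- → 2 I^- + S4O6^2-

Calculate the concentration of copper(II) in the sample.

0.390 mol/L

n(S2O3^2-) = 0.0350 × 0.223 = 7.80 × 10^-3 mol
n(I2) = n(S2O3^2-)/2 = 3.90 × 10^-3 mol
From the 2:1 ratio, n(Cu2+) in the aliquot = 2/1 × 3.90 × 10^-3 = 7.80 × 10^-3 mol
[Cu2+] = 7.80 × 10^-3 / 0.0200 = 0.390 mol/L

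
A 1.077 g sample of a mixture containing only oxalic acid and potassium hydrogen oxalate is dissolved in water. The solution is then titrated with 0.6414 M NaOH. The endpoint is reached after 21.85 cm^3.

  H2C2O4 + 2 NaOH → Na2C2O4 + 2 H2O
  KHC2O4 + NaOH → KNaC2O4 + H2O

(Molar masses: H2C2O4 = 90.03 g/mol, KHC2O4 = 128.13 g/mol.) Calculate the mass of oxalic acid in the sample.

0.3892 g

n(NaOH) = 0.02185 × 0.6414 = 0.01401 mol
Let x = n(H2C2O4), y = n(KHC2O4).
Titrant: 2x + 1y = 0.01401;  mass: 90.03x + 128.13y = 1.077
Solving, x = 4.323 × 10^-3 mol, y = 5.368 × 10^-3 mol
mass of H2C2O4 = 4.323 × 10^-3 × 90.03 = 0.3892 g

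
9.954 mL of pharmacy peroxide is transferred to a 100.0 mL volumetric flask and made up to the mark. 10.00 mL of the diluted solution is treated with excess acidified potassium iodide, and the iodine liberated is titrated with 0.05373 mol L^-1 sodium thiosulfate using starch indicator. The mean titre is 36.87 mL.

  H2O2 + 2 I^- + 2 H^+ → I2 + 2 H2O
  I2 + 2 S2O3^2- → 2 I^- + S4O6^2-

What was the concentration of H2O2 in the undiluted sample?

0.9951 mol/L

n(S2O3^2-) = 0.03687 × 0.05373 = 1.981 × 10^-3 mol
n(I2) = n(S2O3^2-)/2 = 9.905 × 10^-4 mol
n(H2O2) in the aliquot = 9.905 × 10^-4 mol (1:1 ratio)
[H2O2]_dilute = 9.905 × 10^-4 / 0.01000 = 0.09905 mol/L
[H2O2]_original = 0.09905 × 100.0/9.954 = 0.9951 mol/L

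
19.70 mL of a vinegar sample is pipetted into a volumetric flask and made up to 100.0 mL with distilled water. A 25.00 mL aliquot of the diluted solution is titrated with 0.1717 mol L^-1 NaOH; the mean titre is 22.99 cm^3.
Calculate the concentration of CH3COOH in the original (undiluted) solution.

0.8015 mol/L

CH3COOH + NaOH → CH3COONa + H2O
n(NaOH) = 0.02299 × 0.1717 = 3.947 × 10^-3 mol
n(CH3COOH) in the aliquot = 3.947 × 10^-3 mol (1:1 ratio)
[CH3COOH]_dilute = 3.947 × 10^-3 / 0.02500 = 0.1579 mol/L
Dilution factor = 100.0 / 19.70 = 5.076
[CH3COOH]_stock = 0.1579 × 5.076 = 0.8015 mol/L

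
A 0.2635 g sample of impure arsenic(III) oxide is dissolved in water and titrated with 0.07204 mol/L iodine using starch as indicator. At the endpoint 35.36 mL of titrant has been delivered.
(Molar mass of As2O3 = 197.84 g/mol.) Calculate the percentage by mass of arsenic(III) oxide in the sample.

95.63 %

As2O3 + 2 I2 + 2 H2O → As2O5 + 4 HI
n(I2) = 0.03536 L × 0.07204 mol/L = 2.547 × 10^-3 mol
From the 1:2 ratio, n(As2O3) = 1/2 × 2.547 × 10^-3 = 1.274 × 10^-3 mol
mass of As2O3 = 1.274 × 10^-3 × 197.84 g/mol = 0.2520 g
% As2O3 = 0.2520 / 0.2635 × 100 = 95.63 %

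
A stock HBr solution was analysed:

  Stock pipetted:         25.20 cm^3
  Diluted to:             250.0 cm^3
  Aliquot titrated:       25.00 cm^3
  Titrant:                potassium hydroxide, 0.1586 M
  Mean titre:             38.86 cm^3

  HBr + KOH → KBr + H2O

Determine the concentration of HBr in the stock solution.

2.446 M

n(KOH) = 0.03886 × 0.1586 = 6.163 × 10^-3 mol
n(HBr) in the aliquot = 6.163 × 10^-3 mol (1:1 ratio)
[HBr]_dilute = 6.163 × 10^-3 / 0.02500 = 0.2465 mol/L
Dilution factor = 250.0 / 25.20 = 9.921
[HBr]_stock = 0.2465 × 9.921 = 2.446 mol/L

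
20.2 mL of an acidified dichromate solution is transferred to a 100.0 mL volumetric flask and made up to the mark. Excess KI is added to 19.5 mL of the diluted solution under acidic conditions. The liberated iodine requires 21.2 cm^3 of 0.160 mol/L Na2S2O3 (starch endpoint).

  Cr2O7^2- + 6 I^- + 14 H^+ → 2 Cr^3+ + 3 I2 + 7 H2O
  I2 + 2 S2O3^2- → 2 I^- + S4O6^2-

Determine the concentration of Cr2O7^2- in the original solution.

0.144 mol/L

n(S2O3^2-) = 0.0212 × 0.160 = 3.39 × 10^-3 mol
n(I2) = n(S2O3^2-)/2 = 1.70 × 10^-3 mol
From the 1:3 ratio, n(Cr2O7^2-) in the aliquot = 1/3 × 1.70 × 10^-3 = 5.65 × 10^-4 mol
[Cr2O7^2-]_dilute = 5.65 × 10^-4 / 0.0195 = 0.0290 mol/L
[Cr2O7^2-]_original = 0.0290 × 100.0/20.2 = 0.144 mol/L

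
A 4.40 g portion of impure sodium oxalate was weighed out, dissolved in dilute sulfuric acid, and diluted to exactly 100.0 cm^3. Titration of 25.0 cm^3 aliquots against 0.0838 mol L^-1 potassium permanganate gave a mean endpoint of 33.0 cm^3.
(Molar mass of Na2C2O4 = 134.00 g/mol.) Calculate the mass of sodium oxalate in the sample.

3.71 g

2 MnO4^- + 5 C2O4^2- + 16 H^+ → 2 Mn^2+ + 10 CO2 + 8 H2O
n(KMnO4) per titration = 0.0330 × 0.0838 = 2.77 × 10^-3 mol
From the 5:2 ratio, n(Na2C2O4) in each aliquot = 5/2 × 2.77 × 10^-3 = 6.91 × 10^-3 mol
n(Na2C2O4) in the whole flask = 6.91 × 10^-3 × 100.0/25.0 = 0.0277 mol
mass of Na2C2O4 = 0.0277 × 134.00 = 3.71 g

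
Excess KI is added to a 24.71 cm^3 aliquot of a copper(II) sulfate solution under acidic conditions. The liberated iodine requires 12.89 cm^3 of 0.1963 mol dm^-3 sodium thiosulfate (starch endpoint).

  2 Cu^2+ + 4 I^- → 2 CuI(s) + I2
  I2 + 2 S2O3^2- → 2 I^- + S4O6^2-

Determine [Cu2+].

n(S2O3^2-) = 0.01289 × 0.1963 = 2.530 × 10^-3 mol
n(I2) = n(S2O3^2-)/2 = 1.265 × 10^-3 mol
From the 2:1 ratio, n(Cu2+) in the aliquot = 2/1 × 1.265 × 10^-3 = 2.530 × 10^-3 mol
[Cu2+] = 2.530 × 10^-3 / 0.02471 = 0.1024 mol/L

0.1024 mol/L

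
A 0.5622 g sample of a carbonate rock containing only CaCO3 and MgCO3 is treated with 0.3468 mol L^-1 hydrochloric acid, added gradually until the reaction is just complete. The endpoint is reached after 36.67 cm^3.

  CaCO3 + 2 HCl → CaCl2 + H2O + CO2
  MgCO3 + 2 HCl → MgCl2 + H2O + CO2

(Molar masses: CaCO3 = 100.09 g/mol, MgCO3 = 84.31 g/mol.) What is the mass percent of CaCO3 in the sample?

29.46 %

n(HCl) = 0.03667 × 0.3468 = 0.01272 mol
Let x = n(CaCO3), y = n(MgCO3).
Titrant: 2x + 2y = 0.01272;  mass: 100.09x + 84.31y = 0.5622
Solving, x = 1.655 × 10^-3 mol, y = 4.704 × 10^-3 mol
mass of CaCO3 = 1.655 × 10^-3 × 100.09 = 0.1656 g
% CaCO3 = 0.1656 / 0.5622 × 100 = 29.46 %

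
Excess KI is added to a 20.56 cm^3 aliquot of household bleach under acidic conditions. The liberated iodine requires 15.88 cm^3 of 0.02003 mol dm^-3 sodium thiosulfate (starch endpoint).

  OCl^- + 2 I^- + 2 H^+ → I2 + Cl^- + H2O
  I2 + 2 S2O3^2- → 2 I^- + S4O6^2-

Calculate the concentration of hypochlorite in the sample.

0.007735 mol/L

n(S2O3^2-) = 0.01588 × 0.02003 = 3.181 × 10^-4 mol
n(I2) = n(S2O3^2-)/2 = 1.590 × 10^-4 mol
n(OCl^-) in the aliquot = 1.590 × 10^-4 mol (1:1 ratio)
[OCl^-] = 1.590 × 10^-4 / 0.02056 = 0.007735 mol/L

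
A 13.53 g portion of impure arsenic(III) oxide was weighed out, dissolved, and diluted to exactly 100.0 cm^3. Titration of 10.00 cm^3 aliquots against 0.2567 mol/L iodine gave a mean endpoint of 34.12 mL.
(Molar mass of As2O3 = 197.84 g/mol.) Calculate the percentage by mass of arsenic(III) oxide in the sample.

As2O3 + 2 I2 + 2 H2O → As2O5 + 4 HI
n(I2) per titration = 0.03412 × 0.2567 = 8.759 × 10^-3 mol
From the 1:2 ratio, n(As2O3) in each aliquot = 1/2 × 8.759 × 10^-3 = 4.379 × 10^-3 mol
n(As2O3) in the whole flask = 4.379 × 10^-3 × 100.0/10.00 = 0.04379 mol
mass of As2O3 = 0.04379 × 197.84 = 8.664 g
% As2O3 = 8.664 / 13.53 × 100 = 64.04 %

64.04 %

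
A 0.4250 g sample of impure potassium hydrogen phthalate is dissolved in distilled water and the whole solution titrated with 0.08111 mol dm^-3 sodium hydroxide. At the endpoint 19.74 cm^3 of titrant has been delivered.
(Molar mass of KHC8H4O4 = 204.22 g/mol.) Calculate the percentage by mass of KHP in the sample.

KHC8H4O4 + NaOH → KNaC8H4O4 + H2O
n(NaOH) = 0.01974 L × 0.08111 mol/L = 1.601 × 10^-3 mol
n(KHC8H4O4) = 1.601 × 10^-3 mol (1:1 ratio)
mass of KHC8H4O4 = 1.601 × 10^-3 × 204.22 g/mol = 0.3270 g
% KHC8H4O4 = 0.3270 / 0.4250 × 100 = 76.94 %

76.94 %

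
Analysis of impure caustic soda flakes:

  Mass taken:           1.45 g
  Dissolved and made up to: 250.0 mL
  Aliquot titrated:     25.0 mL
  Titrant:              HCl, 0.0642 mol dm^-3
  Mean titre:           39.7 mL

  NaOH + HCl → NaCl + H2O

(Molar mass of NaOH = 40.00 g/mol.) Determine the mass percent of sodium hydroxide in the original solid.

70.3 %

n(HCl) per titration = 0.0397 × 0.0642 = 2.55 × 10^-3 mol
n(NaOH) in each aliquot = 2.55 × 10^-3 mol (1:1 ratio)
n(NaOH) in the whole flask = 2.55 × 10^-3 × 250.0/25.0 = 0.0255 mol
mass of NaOH = 0.0255 × 40.00 = 1.02 g
% NaOH = 1.02 / 1.45 × 100 = 70.3 %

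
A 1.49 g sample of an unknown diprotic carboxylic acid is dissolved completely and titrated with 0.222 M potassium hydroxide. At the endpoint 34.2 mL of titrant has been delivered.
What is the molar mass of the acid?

n(KOH) = 0.0342 L × 0.222 mol/L = 7.59 × 10^-3 mol
From the 1:2 ratio, n(H2A) = 1/2 × 7.59 × 10^-3 = 3.80 × 10^-3 mol
M = m / n = 1.49 g / 3.80 × 10^-3 mol = 392 g/mol

392 g/mol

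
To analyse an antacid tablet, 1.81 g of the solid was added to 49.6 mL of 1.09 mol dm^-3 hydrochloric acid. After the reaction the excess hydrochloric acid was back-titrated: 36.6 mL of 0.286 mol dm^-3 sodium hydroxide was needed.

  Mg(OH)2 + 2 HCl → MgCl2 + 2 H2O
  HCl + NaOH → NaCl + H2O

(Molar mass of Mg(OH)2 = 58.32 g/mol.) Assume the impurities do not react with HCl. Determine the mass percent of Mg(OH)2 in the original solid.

n(HCl) added = 0.0496 × 1.09 = 0.0541 mol
n(NaOH) used in back-titration = 0.0366 × 0.286 = 0.0105 mol
n(HCl) left over = 0.0105 mol (1:1 ratio)
n(HCl) consumed by analyte = 0.0541 − 0.0105 = 0.0436 mol
From the 1:2 ratio, n(Mg(OH)2) = 1/2 × 0.0436 = 0.0218 mol
mass of Mg(OH)2 = 0.0218 × 58.32 = 1.27 g
% Mg(OH)2 = 1.27 / 1.81 × 100 = 70.2 %

70.2 %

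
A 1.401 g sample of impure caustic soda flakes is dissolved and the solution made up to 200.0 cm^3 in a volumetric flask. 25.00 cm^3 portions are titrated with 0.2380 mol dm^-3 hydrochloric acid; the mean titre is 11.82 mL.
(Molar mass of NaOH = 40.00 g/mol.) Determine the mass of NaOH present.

0.9002 g

NaOH + HCl → NaCl + H2O
n(HCl) per titration = 0.01182 × 0.2380 = 2.813 × 10^-3 mol
n(NaOH) in each aliquot = 2.813 × 10^-3 mol (1:1 ratio)
n(NaOH) in the whole flask = 2.813 × 10^-3 × 200.0/25.00 = 0.02251 mol
mass of NaOH = 0.02251 × 40.00 = 0.9002 g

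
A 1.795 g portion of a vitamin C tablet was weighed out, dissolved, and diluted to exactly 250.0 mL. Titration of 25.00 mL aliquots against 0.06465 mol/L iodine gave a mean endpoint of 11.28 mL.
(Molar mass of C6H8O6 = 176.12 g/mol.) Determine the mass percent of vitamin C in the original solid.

71.55 %

C6H8O6 + I2 → C6H6O6 + 2 HI
n(I2) per titration = 0.01128 × 0.06465 = 7.293 × 10^-4 mol
n(C6H8O6) in each aliquot = 7.293 × 10^-4 mol (1:1 ratio)
n(C6H8O6) in the whole flask = 7.293 × 10^-4 × 250.0/25.00 = 7.293 × 10^-3 mol
mass of C6H8O6 = 7.293 × 10^-3 × 176.12 = 1.284 g
% C6H8O6 = 1.284 / 1.795 × 100 = 71.55 %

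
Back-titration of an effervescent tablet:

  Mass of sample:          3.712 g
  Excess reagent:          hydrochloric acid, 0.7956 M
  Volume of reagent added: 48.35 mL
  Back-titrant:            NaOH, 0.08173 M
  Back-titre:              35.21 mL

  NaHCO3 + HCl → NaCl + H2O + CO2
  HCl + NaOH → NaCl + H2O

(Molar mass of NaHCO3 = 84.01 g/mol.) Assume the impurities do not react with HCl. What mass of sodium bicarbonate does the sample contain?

n(HCl) added = 0.04835 × 0.7956 = 0.03847 mol
n(NaOH) used in back-titration = 0.03521 × 0.08173 = 2.878 × 10^-3 mol
n(HCl) left over = 2.878 × 10^-3 mol (1:1 ratio)
n(HCl) consumed by analyte = 0.03847 − 2.878 × 10^-3 = 0.03559 mol
n(NaHCO3) = 0.03559 mol (1:1 ratio)
mass of NaHCO3 = 0.03559 × 84.01 = 2.990 g

2.990 g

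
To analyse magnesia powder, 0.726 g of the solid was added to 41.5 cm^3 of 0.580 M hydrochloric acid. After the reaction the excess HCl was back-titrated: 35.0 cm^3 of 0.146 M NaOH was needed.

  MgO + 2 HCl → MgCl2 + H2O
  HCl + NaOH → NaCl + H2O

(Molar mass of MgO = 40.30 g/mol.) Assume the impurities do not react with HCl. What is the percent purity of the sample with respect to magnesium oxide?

52.6 %

n(HCl) added = 0.0415 × 0.580 = 0.0241 mol
n(NaOH) used in back-titration = 0.0350 × 0.146 = 5.11 × 10^-3 mol
n(HCl) left over = 5.11 × 10^-3 mol (1:1 ratio)
n(HCl) consumed by analyte = 0.0241 − 5.11 × 10^-3 = 0.0190 mol
From the 1:2 ratio, n(MgO) = 1/2 × 0.0190 = 9.48 × 10^-3 mol
mass of MgO = 9.48 × 10^-3 × 40.30 = 0.382 g
% MgO = 0.382 / 0.726 × 100 = 52.6 %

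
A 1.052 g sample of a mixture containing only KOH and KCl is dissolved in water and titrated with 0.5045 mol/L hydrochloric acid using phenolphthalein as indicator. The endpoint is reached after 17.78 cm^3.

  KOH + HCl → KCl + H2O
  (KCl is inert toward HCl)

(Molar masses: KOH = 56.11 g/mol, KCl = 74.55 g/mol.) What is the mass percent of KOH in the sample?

n(HCl) = 0.01778 × 0.5045 = 8.970 × 10^-3 mol
Let x = n(KOH), y = n(KCl).
Titrant: 1x = 8.970 × 10^-3;  mass: 56.11x + 74.55y = 1.052
Solving, x = 8.970 × 10^-3 mol, y = 7.360 × 10^-3 mol
mass of KOH = 8.970 × 10^-3 × 56.11 = 0.5033 g
% KOH = 0.5033 / 1.052 × 100 = 47.84 %

47.84 %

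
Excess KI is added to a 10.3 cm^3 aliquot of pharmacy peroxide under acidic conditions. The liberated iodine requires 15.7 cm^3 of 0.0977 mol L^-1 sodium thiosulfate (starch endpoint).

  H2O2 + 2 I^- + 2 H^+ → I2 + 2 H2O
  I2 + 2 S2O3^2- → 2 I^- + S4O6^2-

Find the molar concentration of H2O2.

n(S2O3^2-) = 0.0157 × 0.0977 = 1.53 × 10^-3 mol
n(I2) = n(S2O3^2-)/2 = 7.67 × 10^-4 mol
n(H2O2) in the aliquot = 7.67 × 10^-4 mol (1:1 ratio)
[H2O2] = 7.67 × 10^-4 / 0.0103 = 0.0745 mol/L

0.0745 mol/L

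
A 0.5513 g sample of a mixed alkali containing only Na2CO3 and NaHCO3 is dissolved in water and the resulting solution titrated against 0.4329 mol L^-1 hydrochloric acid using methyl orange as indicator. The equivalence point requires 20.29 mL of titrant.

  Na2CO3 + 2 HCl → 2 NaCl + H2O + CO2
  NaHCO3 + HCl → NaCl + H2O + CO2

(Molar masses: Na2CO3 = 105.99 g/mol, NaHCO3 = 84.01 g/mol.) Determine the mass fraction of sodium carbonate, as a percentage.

n(HCl) = 0.02029 × 0.4329 = 8.784 × 10^-3 mol
Let x = n(Na2CO3), y = n(NaHCO3).
Titrant: 2x + 1y = 8.784 × 10^-3;  mass: 105.99x + 84.01y = 0.5513
Solving, x = 3.008 × 10^-3 mol, y = 2.767 × 10^-3 mol
mass of Na2CO3 = 3.008 × 10^-3 × 105.99 = 0.3189 g
% Na2CO3 = 0.3189 / 0.5513 × 100 = 57.84 %

57.84 %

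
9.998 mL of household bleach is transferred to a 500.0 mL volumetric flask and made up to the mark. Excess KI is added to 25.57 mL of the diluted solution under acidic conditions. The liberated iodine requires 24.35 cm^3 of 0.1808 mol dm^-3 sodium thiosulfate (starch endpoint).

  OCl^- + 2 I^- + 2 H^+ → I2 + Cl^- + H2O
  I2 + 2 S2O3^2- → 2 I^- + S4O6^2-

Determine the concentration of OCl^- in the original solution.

n(S2O3^2-) = 0.02435 × 0.1808 = 4.402 × 10^-3 mol
n(I2) = n(S2O3^2-)/2 = 2.201 × 10^-3 mol
n(OCl^-) in the aliquot = 2.201 × 10^-3 mol (1:1 ratio)
[OCl^-]_dilute = 2.201 × 10^-3 / 0.02557 = 0.08609 mol/L
[OCl^-]_original = 0.08609 × 500.0/9.998 = 4.305 mol/L

4.305 mol/L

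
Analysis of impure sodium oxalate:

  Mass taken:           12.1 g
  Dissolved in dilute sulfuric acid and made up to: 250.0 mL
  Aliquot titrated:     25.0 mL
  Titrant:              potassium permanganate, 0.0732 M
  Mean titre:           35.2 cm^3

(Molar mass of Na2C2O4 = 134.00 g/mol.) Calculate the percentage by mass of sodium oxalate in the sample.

71.3 %

2 MnO4^- + 5 C2O4^2- + 16 H^+ → 2 Mn^2+ + 10 CO2 + 8 H2O
n(KMnO4) per titration = 0.0352 × 0.0732 = 2.58 × 10^-3 mol
From the 5:2 ratio, n(Na2C2O4) in each aliquot = 5/2 × 2.58 × 10^-3 = 6.44 × 10^-3 mol
n(Na2C2O4) in the whole flask = 6.44 × 10^-3 × 250.0/25.0 = 0.0644 mol
mass of Na2C2O4 = 0.0644 × 134.00 = 8.63 g
% Na2C2O4 = 8.63 / 12.1 × 100 = 71.3 %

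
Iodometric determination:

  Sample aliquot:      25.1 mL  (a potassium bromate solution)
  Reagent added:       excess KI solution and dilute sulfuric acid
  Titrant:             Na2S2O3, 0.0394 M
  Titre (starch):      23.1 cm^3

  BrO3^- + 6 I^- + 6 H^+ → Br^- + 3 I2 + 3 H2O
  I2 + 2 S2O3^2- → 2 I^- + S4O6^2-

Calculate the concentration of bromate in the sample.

n(S2O3^2-) = 0.0231 × 0.0394 = 9.10 × 10^-4 mol
n(I2) = n(S2O3^2-)/2 = 4.55 × 10^-4 mol
From the 1:3 ratio, n(BrO3^-) in the aliquot = 1/3 × 4.55 × 10^-4 = 1.52 × 10^-4 mol
[BrO3^-] = 1.52 × 10^-4 / 0.0251 = 0.00604 mol/L

0.00604 M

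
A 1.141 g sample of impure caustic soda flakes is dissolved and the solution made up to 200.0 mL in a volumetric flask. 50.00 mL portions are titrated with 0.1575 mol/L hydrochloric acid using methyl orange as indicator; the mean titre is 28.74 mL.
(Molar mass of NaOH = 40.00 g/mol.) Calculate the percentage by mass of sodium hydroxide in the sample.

NaOH + HCl → NaCl + H2O
n(HCl) per titration = 0.02874 × 0.1575 = 4.527 × 10^-3 mol
n(NaOH) in each aliquot = 4.527 × 10^-3 mol (1:1 ratio)
n(NaOH) in the whole flask = 4.527 × 10^-3 × 200.0/50.00 = 0.01811 mol
mass of NaOH = 0.01811 × 40.00 = 0.7242 g
% NaOH = 0.7242 / 1.141 × 100 = 63.47 %

63.47 %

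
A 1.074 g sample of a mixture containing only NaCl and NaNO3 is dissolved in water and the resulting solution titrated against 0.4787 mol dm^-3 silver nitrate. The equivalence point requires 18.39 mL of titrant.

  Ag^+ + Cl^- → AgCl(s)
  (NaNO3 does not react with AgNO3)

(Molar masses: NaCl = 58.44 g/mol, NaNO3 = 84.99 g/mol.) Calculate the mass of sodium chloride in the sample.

n(AgNO3) = 0.01839 × 0.4787 = 8.803 × 10^-3 mol
Let x = n(NaCl), y = n(NaNO3).
Titrant: 1x = 8.803 × 10^-3;  mass: 58.44x + 84.99y = 1.074
Solving, x = 8.803 × 10^-3 mol, y = 6.584 × 10^-3 mol
mass of NaCl = 8.803 × 10^-3 × 58.44 = 0.5145 g

0.5145 g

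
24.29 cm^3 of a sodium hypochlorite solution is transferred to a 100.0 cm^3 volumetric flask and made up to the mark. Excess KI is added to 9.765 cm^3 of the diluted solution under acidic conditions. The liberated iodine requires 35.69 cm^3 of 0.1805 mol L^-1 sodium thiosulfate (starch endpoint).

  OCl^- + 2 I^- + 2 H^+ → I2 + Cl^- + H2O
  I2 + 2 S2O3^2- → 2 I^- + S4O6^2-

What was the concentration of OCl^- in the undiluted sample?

n(S2O3^2-) = 0.03569 × 0.1805 = 6.442 × 10^-3 mol
n(I2) = n(S2O3^2-)/2 = 3.221 × 10^-3 mol
n(OCl^-) in the aliquot = 3.221 × 10^-3 mol (1:1 ratio)
[OCl^-]_dilute = 3.221 × 10^-3 / 0.009765 = 0.3299 mol/L
[OCl^-]_original = 0.3299 × 100.0/24.29 = 1.358 mol/L

1.358 mol/L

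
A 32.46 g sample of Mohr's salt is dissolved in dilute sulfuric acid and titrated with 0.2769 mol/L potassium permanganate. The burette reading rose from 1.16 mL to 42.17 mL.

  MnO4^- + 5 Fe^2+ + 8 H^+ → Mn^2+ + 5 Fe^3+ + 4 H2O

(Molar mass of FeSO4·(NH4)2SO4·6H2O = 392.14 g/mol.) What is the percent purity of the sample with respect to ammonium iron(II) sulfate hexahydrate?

n(KMnO4) = 0.04101 L × 0.2769 mol/L = 0.01136 mol
From the 5:1 ratio, n(FeSO4·(NH4)2SO4·6H2O) = 5/1 × 0.01136 = 0.05678 mol
mass of FeSO4·(NH4)2SO4·6H2O = 0.05678 × 392.14 g/mol = 22.27 g
% FeSO4·(NH4)2SO4·6H2O = 22.27 / 32.46 × 100 = 68.59 %

68.59 %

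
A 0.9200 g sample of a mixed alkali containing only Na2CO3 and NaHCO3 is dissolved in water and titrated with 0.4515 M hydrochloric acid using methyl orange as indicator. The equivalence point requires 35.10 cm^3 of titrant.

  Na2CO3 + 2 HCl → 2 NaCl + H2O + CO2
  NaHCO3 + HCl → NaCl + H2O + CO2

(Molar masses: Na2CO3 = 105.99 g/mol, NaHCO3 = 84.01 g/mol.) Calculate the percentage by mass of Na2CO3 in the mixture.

n(HCl) = 0.03510 × 0.4515 = 0.01585 mol
Let x = n(Na2CO3), y = n(NaHCO3).
Titrant: 2x + 1y = 0.01585;  mass: 105.99x + 84.01y = 0.9200
Solving, x = 6.632 × 10^-3 mol, y = 2.584 × 10^-3 mol
mass of Na2CO3 = 6.632 × 10^-3 × 105.99 = 0.7029 g
% Na2CO3 = 0.7029 / 0.9200 × 100 = 76.40 %

76.40 %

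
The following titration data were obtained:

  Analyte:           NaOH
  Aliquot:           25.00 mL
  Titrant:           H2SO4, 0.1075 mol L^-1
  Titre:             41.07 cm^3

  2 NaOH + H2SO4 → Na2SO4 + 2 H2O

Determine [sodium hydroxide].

n(H2SO4) = 0.04107 L × 0.1075 mol/L = 4.415 × 10^-3 mol
From the 2:1 mole ratio, n(NaOH) = 2/1 × 4.415 × 10^-3 = 8.830 × 10^-3 mol
[NaOH] = 8.830 × 10^-3 mol / 0.02500 L = 0.3532 mol/L

0.3532 mol/L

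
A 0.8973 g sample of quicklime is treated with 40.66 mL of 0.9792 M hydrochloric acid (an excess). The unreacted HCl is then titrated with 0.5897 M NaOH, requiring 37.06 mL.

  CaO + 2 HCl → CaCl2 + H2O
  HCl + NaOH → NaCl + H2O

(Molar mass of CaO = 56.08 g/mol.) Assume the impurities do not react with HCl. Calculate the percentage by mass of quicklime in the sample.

n(HCl) added = 0.04066 × 0.9792 = 0.03981 mol
n(NaOH) used in back-titration = 0.03706 × 0.5897 = 0.02185 mol
n(HCl) left over = 0.02185 mol (1:1 ratio)
n(HCl) consumed by analyte = 0.03981 − 0.02185 = 0.01796 mol
From the 1:2 ratio, n(CaO) = 1/2 × 0.01796 = 8.980 × 10^-3 mol
mass of CaO = 8.980 × 10^-3 × 56.08 = 0.5036 g
% CaO = 0.5036 / 0.8973 × 100 = 56.12 %

56.12 %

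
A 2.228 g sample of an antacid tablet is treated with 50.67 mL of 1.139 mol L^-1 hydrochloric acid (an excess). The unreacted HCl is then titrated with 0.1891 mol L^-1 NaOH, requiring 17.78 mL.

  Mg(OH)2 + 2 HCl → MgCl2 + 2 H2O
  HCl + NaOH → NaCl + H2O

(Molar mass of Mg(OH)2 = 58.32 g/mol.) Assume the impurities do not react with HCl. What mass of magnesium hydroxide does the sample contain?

1.585 g

n(HCl) added = 0.05067 × 1.139 = 0.05771 mol
n(NaOH) used in back-titration = 0.01778 × 0.1891 = 3.362 × 10^-3 mol
n(HCl) left over = 3.362 × 10^-3 mol (1:1 ratio)
n(HCl) consumed by analyte = 0.05771 − 3.362 × 10^-3 = 0.05435 mol
From the 1:2 ratio, n(Mg(OH)2) = 1/2 × 0.05435 = 0.02718 mol
mass of Mg(OH)2 = 0.02718 × 58.32 = 1.585 g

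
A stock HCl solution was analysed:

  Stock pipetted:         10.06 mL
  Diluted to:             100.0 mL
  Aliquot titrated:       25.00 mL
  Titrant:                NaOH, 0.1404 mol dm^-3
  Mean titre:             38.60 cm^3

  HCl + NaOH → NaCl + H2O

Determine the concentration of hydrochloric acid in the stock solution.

n(NaOH) = 0.03860 × 0.1404 = 5.419 × 10^-3 mol
n(HCl) in the aliquot = 5.419 × 10^-3 mol (1:1 ratio)
[HCl]_dilute = 5.419 × 10^-3 / 0.02500 = 0.2168 mol/L
Dilution factor = 100.0 / 10.06 = 9.940
[HCl]_stock = 0.2168 × 9.940 = 2.155 mol/L

2.155 mol/L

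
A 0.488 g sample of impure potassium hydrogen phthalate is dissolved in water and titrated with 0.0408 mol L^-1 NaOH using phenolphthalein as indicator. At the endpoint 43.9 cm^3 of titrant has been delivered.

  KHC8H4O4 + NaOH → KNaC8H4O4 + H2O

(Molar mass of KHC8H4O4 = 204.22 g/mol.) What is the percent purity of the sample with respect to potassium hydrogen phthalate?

75.0 %

n(NaOH) = 0.0439 L × 0.0408 mol/L = 1.79 × 10^-3 mol
n(KHC8H4O4) = 1.79 × 10^-3 mol (1:1 ratio)
mass of KHC8H4O4 = 1.79 × 10^-3 × 204.22 g/mol = 0.366 g
% KHC8H4O4 = 0.366 / 0.488 × 100 = 75.0 %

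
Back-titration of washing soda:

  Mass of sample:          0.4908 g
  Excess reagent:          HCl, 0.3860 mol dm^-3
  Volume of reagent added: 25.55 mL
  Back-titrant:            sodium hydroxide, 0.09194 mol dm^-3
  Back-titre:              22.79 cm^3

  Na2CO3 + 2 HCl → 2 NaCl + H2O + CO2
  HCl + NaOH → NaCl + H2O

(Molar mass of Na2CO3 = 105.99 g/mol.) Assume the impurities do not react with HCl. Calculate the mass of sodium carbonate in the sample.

n(HCl) added = 0.02555 × 0.3860 = 9.862 × 10^-3 mol
n(NaOH) used in back-titration = 0.02279 × 0.09194 = 2.095 × 10^-3 mol
n(HCl) left over = 2.095 × 10^-3 mol (1:1 ratio)
n(HCl) consumed by analyte = 9.862 × 10^-3 − 2.095 × 10^-3 = 7.767 × 10^-3 mol
From the 1:2 ratio, n(Na2CO3) = 1/2 × 7.767 × 10^-3 = 3.883 × 10^-3 mol
mass of Na2CO3 = 3.883 × 10^-3 × 105.99 = 0.4116 g

0.4116 g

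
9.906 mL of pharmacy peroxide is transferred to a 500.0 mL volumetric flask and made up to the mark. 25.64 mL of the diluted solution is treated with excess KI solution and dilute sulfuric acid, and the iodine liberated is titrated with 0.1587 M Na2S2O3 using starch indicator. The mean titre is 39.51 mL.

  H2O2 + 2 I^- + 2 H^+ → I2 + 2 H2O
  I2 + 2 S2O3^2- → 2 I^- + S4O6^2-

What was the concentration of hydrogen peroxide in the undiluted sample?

6.172 M

n(S2O3^2-) = 0.03951 × 0.1587 = 6.270 × 10^-3 mol
n(I2) = n(S2O3^2-)/2 = 3.135 × 10^-3 mol
n(H2O2) in the aliquot = 3.135 × 10^-3 mol (1:1 ratio)
[H2O2]_dilute = 3.135 × 10^-3 / 0.02564 = 0.1223 mol/L
[H2O2]_original = 0.1223 × 500.0/9.906 = 6.172 mol/L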